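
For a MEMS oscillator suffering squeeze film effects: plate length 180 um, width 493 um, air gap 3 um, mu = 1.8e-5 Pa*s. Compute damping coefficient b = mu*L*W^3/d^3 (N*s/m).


Step 1: Convert to SI.
L = 180e-6 m, W = 493e-6 m, d = 3e-6 m
Step 2: W^3 = (493e-6)^3 = 1.20e-10 m^3
Step 3: d^3 = (3e-6)^3 = 2.70e-17 m^3
Step 4: b = 1.8e-5 * 180e-6 * 1.20e-10 / 2.70e-17
b = 1.44e-02 N*s/m


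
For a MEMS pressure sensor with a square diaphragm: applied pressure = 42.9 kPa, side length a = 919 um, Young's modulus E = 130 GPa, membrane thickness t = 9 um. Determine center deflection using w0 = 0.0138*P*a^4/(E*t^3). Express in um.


Step 1: Convert pressure to compatible units (E is in GPa, so P in GPa).
P = 42.9 kPa = 42.9e-6 GPa
Step 2: Compute numerator: 0.0138 * P * a^4.
a^4 = 919^4 = 713283282721
numerator = 0.0138 * 42.9e-6 * 713283282721 = 4.22278e+05
Step 3: Compute denominator: E * t^3 = 130 * 9^3 = 94770
Step 4: w0 = numerator / denominator = 4.22278e+05 / 94770 = 4.4558 um


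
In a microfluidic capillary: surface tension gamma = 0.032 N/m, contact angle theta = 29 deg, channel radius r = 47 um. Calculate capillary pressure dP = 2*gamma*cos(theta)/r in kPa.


Step 1: cos(29 deg) = 0.8746
Step 2: Convert r to m: r = 47e-6 m
Step 3: dP = 2 * 0.032 * 0.8746 / 47e-6 = 1190.9 Pa
Step 4: Convert Pa to kPa (divide by 1000).
dP = 1.19 kPa


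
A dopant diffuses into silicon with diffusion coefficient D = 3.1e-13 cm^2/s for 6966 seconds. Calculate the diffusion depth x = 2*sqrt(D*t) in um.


Step 1: Compute D*t = 3.1e-13 * 6966 = 2.15946e-09 cm^2
Step 2: sqrt(D*t) = 4.647e-05 cm
Step 3: x = 2 * 4.647e-05 cm = 9.294e-05 cm
Step 4: Convert to um (1 cm = 1e4 um): x = 0.929 um


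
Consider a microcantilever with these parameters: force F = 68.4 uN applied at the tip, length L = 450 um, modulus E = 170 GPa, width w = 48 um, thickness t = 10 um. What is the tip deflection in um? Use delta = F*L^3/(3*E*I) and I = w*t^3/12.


Step 1: Calculate the second moment of area.
I = w * t^3 / 12 = 48 * 10^3 / 12 = 4000.0 um^4
Step 2: Convert E to consistent units (1 GPa = 1000 uN/um^2).
E = 170 GPa = 170000 uN/um^2
Step 3: Calculate tip deflection.
delta = F * L^3 / (3 * E * I)
delta = 68.4 * 450^3 / (3 * 170000 * 4000.0)
delta = 3.0554 um


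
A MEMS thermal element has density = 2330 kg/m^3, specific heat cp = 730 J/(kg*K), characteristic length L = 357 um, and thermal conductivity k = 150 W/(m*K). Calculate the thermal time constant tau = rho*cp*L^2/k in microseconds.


Step 1: Convert L to m: L = 357e-6 m
Step 2: L^2 = (357e-6)^2 = 1.27449e-07 m^2
Step 3: tau = 2330 * 730 * 1.27449e-07 / 150 = 1.44518669e-03 s
Step 4: Convert to microseconds (multiply by 1e6).
tau = 1445.187 us


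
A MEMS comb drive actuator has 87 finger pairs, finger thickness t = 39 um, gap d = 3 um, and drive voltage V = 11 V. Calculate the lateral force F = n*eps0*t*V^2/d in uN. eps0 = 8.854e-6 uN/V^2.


Step 1: Parameters: n=87, eps0=8.854e-6 uN/V^2, t=39 um, V=11 V, d=3 um
Step 2: V^2 = 121
Step 3: F = 87 * 8.854e-6 * 39 * 121 / 3
F = 1.212 uN


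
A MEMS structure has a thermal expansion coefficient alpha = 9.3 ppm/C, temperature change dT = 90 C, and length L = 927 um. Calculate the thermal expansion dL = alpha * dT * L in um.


Step 1: Convert CTE: alpha = 9.3 ppm/C = 9.3e-6 /C
Step 2: dL = 9.3e-6 * 90 * 927
dL = 0.7759 um


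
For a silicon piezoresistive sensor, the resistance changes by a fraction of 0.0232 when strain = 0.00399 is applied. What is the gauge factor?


Step 1: Identify values.
dR/R = 0.0232, strain = 0.00399
Step 2: GF = (dR/R) / strain = 0.0232 / 0.00399
GF = 5.8


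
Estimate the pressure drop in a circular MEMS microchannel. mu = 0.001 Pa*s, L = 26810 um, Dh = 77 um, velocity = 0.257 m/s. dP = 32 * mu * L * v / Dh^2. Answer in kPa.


Step 1: Convert to SI: L = 26810e-6 m, Dh = 77e-6 m
Step 2: dP = 32 * 0.001 * 26810e-6 * 0.257 / (77e-6)^2
Step 3: dP = 37187.63 Pa
Step 4: Convert to kPa: dP = 37.19 kPa


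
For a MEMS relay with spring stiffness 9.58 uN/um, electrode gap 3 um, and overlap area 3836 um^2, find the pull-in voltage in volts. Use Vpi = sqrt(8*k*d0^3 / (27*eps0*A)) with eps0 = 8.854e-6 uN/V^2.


Step 1: Compute numerator: 8 * k * d0^3 = 8 * 9.58 * 3^3 = 2069.28
Step 2: Compute denominator: 27 * eps0 * A = 27 * 8.854e-6 * 3836 = 0.917026
Step 3: Vpi = sqrt(2069.28 / 0.917026)
Vpi = 47.5 V


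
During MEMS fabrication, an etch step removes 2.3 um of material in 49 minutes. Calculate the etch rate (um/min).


Step 1: Etch rate = depth / time
Step 2: rate = 2.3 / 49
rate = 0.047 um/min


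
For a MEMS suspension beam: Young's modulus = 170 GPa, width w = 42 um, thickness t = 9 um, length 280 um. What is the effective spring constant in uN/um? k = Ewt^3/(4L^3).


Step 1: Convert E to consistent units (1 GPa = 1000 uN/um^2).
E = 170 GPa = 170000 uN/um^2
Step 2: Compute t^3 = 9^3 = 729
Step 3: Compute L^3 = 280^3 = 21952000
Step 4: k = 170000 * 42 * 729 / (4 * 21952000)
k = 59.2777 uN/um


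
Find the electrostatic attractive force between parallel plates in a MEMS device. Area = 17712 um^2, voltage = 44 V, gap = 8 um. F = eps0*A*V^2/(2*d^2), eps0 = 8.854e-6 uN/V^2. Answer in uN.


Step 1: Identify parameters.
eps0 = 8.854e-6 uN/V^2, A = 17712 um^2, V = 44 V, d = 8 um
Step 2: Compute V^2 = 44^2 = 1936
Step 3: Compute d^2 = 8^2 = 64
Step 4: F = 0.5 * 8.854e-6 * 17712 * 1936 / 64
F = 2.372 uN


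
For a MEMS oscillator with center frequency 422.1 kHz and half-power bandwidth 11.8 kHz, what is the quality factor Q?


Step 1: Q = f0 / bandwidth
Step 2: Q = 422.1 / 11.8
Q = 35.8


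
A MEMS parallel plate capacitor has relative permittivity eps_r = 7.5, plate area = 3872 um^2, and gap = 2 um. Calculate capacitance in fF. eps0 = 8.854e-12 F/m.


Step 1: Convert area to m^2: A = 3872e-12 m^2
Step 2: Convert gap to m: d = 2e-6 m
Step 3: C = eps0 * eps_r * A / d
C = 8.854e-12 * 7.5 * 3872e-12 / 2e-6
Step 4: Convert to fF (multiply by 1e15).
C = 128.56 fF


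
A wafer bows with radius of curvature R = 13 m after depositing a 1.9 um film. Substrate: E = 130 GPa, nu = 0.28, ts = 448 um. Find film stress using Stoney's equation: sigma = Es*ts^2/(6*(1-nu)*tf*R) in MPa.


Step 1: Compute numerator: Es * ts^2 = 130 * 448^2 = 26091520 (GPa*um^2)
Step 2: Compute denominator (R in um): 6*(1-nu)*tf*R = 6*0.72*1.9*13e6 = 106704000.0 (um^2)
Step 3: sigma (GPa) = 26091520 / 106704000.0 = 2.44522e-01 GPa
Step 4: Convert to MPa (x1000): sigma = 244.5 MPa


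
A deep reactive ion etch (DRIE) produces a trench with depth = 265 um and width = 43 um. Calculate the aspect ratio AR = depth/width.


Step 1: AR = depth / width
Step 2: AR = 265 / 43
AR = 6.2


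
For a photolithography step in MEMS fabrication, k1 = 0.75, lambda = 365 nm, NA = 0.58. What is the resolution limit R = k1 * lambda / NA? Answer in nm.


Step 1: Identify values: k1 = 0.75, lambda = 365 nm, NA = 0.58
Step 2: R = k1 * lambda / NA
R = 0.75 * 365 / 0.58
R = 472.0 nm


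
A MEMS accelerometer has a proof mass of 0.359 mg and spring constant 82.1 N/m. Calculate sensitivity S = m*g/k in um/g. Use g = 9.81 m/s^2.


Step 1: Convert mass: m = 0.359 mg = 3.59e-07 kg
Step 2: S = m * g / k = 3.59e-07 * 9.81 / 82.1
Step 3: S = 4.29e-08 m/g
Step 4: Convert to um/g: S = 0.043 um/g


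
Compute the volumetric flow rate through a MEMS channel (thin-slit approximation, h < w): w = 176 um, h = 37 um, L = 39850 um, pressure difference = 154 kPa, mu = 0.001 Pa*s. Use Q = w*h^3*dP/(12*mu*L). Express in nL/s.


Step 1: Convert all dimensions to SI (meters).
w = 176e-6 m, h = 37e-6 m, L = 39850e-6 m, dP = 154e3 Pa
Step 2: Q = w * h^3 * dP / (12 * mu * L)
Q = 176e-6 * (37e-6)^3 * 154e3 / (12 * 0.001 * 39850e-6) = 2.87097221e-09 m^3/s
Step 3: Convert Q from m^3/s to nL/s (1 m^3 = 1e12 nL, so multiply by 1e12).
Q = 2870.972 nL/s


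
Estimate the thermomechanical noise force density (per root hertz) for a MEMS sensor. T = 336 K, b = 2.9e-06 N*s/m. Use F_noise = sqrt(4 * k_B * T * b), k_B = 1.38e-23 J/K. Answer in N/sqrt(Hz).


Step 1: Compute 4 * k_B * T * b
= 4 * 1.38e-23 * 336 * 2.9e-06
= 5.3787e-26 N^2/Hz
Step 2: F_noise = sqrt(5.3787e-26)
F_noise = 2.32e-13 N/sqrt(Hz)


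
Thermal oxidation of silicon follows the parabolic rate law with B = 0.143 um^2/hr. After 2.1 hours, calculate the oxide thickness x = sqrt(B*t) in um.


Step 1: Compute B*t = 0.143 * 2.1 = 0.3003
Step 2: x = sqrt(0.3003)
x = 0.548 um


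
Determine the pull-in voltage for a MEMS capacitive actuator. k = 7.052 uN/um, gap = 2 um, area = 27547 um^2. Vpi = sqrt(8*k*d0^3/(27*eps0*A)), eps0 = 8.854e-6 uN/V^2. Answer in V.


Step 1: Compute numerator: 8 * k * d0^3 = 8 * 7.052 * 2^3 = 451.328
Step 2: Compute denominator: 27 * eps0 * A = 27 * 8.854e-6 * 27547 = 6.585331
Step 3: Vpi = sqrt(451.328 / 6.585331)
Vpi = 8.28 V


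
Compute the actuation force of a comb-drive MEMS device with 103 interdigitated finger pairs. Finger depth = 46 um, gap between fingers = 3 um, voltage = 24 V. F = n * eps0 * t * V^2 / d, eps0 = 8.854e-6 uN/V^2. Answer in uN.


Step 1: Parameters: n=103, eps0=8.854e-6 uN/V^2, t=46 um, V=24 V, d=3 um
Step 2: V^2 = 576
Step 3: F = 103 * 8.854e-6 * 46 * 576 / 3
F = 8.054 uN


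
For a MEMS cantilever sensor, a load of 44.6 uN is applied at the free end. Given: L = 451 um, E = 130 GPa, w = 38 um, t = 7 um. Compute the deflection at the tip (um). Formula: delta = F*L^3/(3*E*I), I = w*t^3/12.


Step 1: Calculate the second moment of area.
I = w * t^3 / 12 = 38 * 7^3 / 12 = 1086.1667 um^4
Step 2: Convert E to consistent units (1 GPa = 1000 uN/um^2).
E = 130 GPa = 130000 uN/um^2
Step 3: Calculate tip deflection.
delta = F * L^3 / (3 * E * I)
delta = 44.6 * 451^3 / (3 * 130000 * 1086.1667)
delta = 9.6584 um


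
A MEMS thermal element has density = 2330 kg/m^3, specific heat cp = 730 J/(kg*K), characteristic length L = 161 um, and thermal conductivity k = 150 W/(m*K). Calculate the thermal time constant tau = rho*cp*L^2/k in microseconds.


Step 1: Convert L to m: L = 161e-6 m
Step 2: L^2 = (161e-6)^2 = 2.5921e-08 m^2
Step 3: tau = 2330 * 730 * 2.5921e-08 / 150 = 2.9392686e-04 s
Step 4: Convert to microseconds (multiply by 1e6).
tau = 293.927 us


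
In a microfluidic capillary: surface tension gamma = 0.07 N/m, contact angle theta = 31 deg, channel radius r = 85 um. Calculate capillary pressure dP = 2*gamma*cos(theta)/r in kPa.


Step 1: cos(31 deg) = 0.8572
Step 2: Convert r to m: r = 85e-6 m
Step 3: dP = 2 * 0.07 * 0.8572 / 85e-6 = 1411.9 Pa
Step 4: Convert Pa to kPa (divide by 1000).
dP = 1.41 kPa


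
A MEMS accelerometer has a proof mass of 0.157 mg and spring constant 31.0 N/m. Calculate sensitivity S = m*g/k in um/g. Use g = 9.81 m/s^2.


Step 1: Convert mass: m = 0.157 mg = 1.57e-07 kg
Step 2: S = m * g / k = 1.57e-07 * 9.81 / 31.0
Step 3: S = 4.97e-08 m/g
Step 4: Convert to um/g: S = 0.05 um/g


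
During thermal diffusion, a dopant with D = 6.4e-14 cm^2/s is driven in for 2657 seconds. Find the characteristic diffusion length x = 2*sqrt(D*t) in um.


Step 1: Compute D*t = 6.4e-14 * 2657 = 1.70048e-10 cm^2
Step 2: sqrt(D*t) = 1.304e-05 cm
Step 3: x = 2 * 1.304e-05 cm = 2.608e-05 cm
Step 4: Convert to um (1 cm = 1e4 um): x = 0.261 um


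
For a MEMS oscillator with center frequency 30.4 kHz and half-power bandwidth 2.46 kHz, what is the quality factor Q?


Step 1: Q = f0 / bandwidth
Step 2: Q = 30.4 / 2.46
Q = 12.4


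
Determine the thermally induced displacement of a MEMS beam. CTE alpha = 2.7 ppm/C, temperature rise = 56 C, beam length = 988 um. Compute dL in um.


Step 1: Convert CTE: alpha = 2.7 ppm/C = 2.7e-6 /C
Step 2: dL = 2.7e-6 * 56 * 988
dL = 0.1494 um


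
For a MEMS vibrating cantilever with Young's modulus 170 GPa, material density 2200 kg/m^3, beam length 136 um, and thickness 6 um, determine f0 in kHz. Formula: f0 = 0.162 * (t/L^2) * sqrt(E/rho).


Step 1: Convert units to SI.
t_SI = 6e-6 m, L_SI = 136e-6 m
Step 2: Calculate sqrt(E/rho).
sqrt(170e9 / 2200) = 8790.49 m/s
Step 3: Compute f0.
f0 = 0.162 * 6e-6 / (136e-6)^2 * 8790.49 = 461957.0 Hz = 461.96 kHz


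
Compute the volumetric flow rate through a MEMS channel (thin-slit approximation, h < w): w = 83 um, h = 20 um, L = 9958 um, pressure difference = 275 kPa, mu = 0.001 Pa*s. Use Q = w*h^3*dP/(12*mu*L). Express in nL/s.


Step 1: Convert all dimensions to SI (meters).
w = 83e-6 m, h = 20e-6 m, L = 9958e-6 m, dP = 275e3 Pa
Step 2: Q = w * h^3 * dP / (12 * mu * L)
Q = 83e-6 * (20e-6)^3 * 275e3 / (12 * 0.001 * 9958e-6) = 1.52808462e-09 m^3/s
Step 3: Convert Q from m^3/s to nL/s (1 m^3 = 1e12 nL, so multiply by 1e12).
Q = 1528.085 nL/s


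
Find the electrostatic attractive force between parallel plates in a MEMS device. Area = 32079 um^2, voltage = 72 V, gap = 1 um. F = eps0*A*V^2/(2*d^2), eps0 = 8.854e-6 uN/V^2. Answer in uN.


Step 1: Identify parameters.
eps0 = 8.854e-6 uN/V^2, A = 32079 um^2, V = 72 V, d = 1 um
Step 2: Compute V^2 = 72^2 = 5184
Step 3: Compute d^2 = 1^2 = 1
Step 4: F = 0.5 * 8.854e-6 * 32079 * 5184 / 1
F = 736.199 uN


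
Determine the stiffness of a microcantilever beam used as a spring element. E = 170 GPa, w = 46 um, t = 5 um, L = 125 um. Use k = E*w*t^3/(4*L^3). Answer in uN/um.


Step 1: Convert E to consistent units (1 GPa = 1000 uN/um^2).
E = 170 GPa = 170000 uN/um^2
Step 2: Compute t^3 = 5^3 = 125
Step 3: Compute L^3 = 125^3 = 1953125
Step 4: k = 170000 * 46 * 125 / (4 * 1953125)
k = 125.12 uN/um


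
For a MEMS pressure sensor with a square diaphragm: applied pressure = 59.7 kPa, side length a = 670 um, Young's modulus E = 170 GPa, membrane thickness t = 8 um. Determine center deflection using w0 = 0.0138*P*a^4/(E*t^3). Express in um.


Step 1: Convert pressure to compatible units (E is in GPa, so P in GPa).
P = 59.7 kPa = 59.7e-6 GPa
Step 2: Compute numerator: 0.0138 * P * a^4.
a^4 = 670^4 = 201511210000
numerator = 0.0138 * 59.7e-6 * 201511210000 = 1.66017e+05
Step 3: Compute denominator: E * t^3 = 170 * 8^3 = 87040
Step 4: w0 = numerator / denominator = 1.66017e+05 / 87040 = 1.9074 um


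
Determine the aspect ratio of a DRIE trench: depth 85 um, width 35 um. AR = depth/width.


Step 1: AR = depth / width
Step 2: AR = 85 / 35
AR = 2.4


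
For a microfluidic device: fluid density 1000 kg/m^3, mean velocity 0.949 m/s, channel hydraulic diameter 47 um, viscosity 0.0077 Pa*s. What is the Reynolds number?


Step 1: Convert Dh to meters: Dh = 47e-6 m
Step 2: Re = rho * v * Dh / mu
Re = 1000 * 0.949 * 47e-6 / 0.0077
Re = 5.793


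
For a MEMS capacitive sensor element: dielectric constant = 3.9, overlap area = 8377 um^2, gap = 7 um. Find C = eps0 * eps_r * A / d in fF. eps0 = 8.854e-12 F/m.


Step 1: Convert area to m^2: A = 8377e-12 m^2
Step 2: Convert gap to m: d = 7e-6 m
Step 3: C = eps0 * eps_r * A / d
C = 8.854e-12 * 3.9 * 8377e-12 / 7e-6
Step 4: Convert to fF (multiply by 1e15).
C = 41.32 fF


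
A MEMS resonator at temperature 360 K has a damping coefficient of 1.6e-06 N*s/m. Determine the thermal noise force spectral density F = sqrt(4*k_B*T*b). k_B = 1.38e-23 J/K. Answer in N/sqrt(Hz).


Step 1: Compute 4 * k_B * T * b
= 4 * 1.38e-23 * 360 * 1.6e-06
= 3.1795e-26 N^2/Hz
Step 2: F_noise = sqrt(3.1795e-26)
F_noise = 1.78e-13 N/sqrt(Hz)


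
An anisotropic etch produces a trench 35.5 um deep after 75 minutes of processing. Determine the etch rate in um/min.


Step 1: Etch rate = depth / time
Step 2: rate = 35.5 / 75
rate = 0.473 um/min


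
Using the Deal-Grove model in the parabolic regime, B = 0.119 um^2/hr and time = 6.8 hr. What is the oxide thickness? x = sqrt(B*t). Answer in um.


Step 1: Compute B*t = 0.119 * 6.8 = 0.8092
Step 2: x = sqrt(0.8092)
x = 0.9 um


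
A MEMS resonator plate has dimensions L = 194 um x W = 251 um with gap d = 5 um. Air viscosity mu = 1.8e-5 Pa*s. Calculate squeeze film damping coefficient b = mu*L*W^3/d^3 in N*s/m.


Step 1: Convert to SI.
L = 194e-6 m, W = 251e-6 m, d = 5e-6 m
Step 2: W^3 = (251e-6)^3 = 1.58e-11 m^3
Step 3: d^3 = (5e-6)^3 = 1.25e-16 m^3
Step 4: b = 1.8e-5 * 194e-6 * 1.58e-11 / 1.25e-16
b = 4.42e-04 N*s/m


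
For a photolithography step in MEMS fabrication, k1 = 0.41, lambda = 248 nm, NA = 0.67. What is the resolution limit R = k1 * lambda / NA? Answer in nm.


Step 1: Identify values: k1 = 0.41, lambda = 248 nm, NA = 0.67
Step 2: R = k1 * lambda / NA
R = 0.41 * 248 / 0.67
R = 151.8 nm


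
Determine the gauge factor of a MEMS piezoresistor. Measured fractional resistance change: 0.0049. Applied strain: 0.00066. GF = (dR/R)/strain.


Step 1: Identify values.
dR/R = 0.0049, strain = 0.00066
Step 2: GF = (dR/R) / strain = 0.0049 / 0.00066
GF = 7.4


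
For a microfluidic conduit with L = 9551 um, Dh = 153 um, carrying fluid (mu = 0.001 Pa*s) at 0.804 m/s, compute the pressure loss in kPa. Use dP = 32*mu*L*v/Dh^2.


Step 1: Convert to SI: L = 9551e-6 m, Dh = 153e-6 m
Step 2: dP = 32 * 0.001 * 9551e-6 * 0.804 / (153e-6)^2
Step 3: dP = 10497.16 Pa
Step 4: Convert to kPa: dP = 10.5 kPa


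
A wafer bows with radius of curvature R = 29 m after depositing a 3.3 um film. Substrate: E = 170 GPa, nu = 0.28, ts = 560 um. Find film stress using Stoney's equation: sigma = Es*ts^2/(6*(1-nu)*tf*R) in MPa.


Step 1: Compute numerator: Es * ts^2 = 170 * 560^2 = 53312000 (GPa*um^2)
Step 2: Compute denominator (R in um): 6*(1-nu)*tf*R = 6*0.72*3.3*29e6 = 413424000.0 (um^2)
Step 3: sigma (GPa) = 53312000 / 413424000.0 = 1.28952e-01 GPa
Step 4: Convert to MPa (x1000): sigma = 129.0 MPa


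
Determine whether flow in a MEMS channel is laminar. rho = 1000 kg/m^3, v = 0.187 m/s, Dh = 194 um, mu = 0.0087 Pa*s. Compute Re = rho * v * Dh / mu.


Step 1: Convert Dh to meters: Dh = 194e-6 m
Step 2: Re = rho * v * Dh / mu
Re = 1000 * 0.187 * 194e-6 / 0.0087
Re = 4.17
Since Re = 4.17 is below ~2300, the flow is laminar.


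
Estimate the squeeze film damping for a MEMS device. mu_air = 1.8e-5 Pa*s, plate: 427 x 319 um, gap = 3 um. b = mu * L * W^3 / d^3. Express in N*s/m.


Step 1: Convert to SI.
L = 427e-6 m, W = 319e-6 m, d = 3e-6 m
Step 2: W^3 = (319e-6)^3 = 3.25e-11 m^3
Step 3: d^3 = (3e-6)^3 = 2.70e-17 m^3
Step 4: b = 1.8e-5 * 427e-6 * 3.25e-11 / 2.70e-17
b = 9.24e-03 N*s/m


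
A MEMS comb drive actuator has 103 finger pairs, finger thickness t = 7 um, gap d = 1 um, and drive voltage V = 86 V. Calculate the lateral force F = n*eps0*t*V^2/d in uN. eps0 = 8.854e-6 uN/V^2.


Step 1: Parameters: n=103, eps0=8.854e-6 uN/V^2, t=7 um, V=86 V, d=1 um
Step 2: V^2 = 7396
Step 3: F = 103 * 8.854e-6 * 7 * 7396 / 1
F = 47.214 uN


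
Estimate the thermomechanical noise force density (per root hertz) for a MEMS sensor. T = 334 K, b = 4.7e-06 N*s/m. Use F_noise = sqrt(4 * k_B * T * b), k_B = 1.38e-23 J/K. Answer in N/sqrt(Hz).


Step 1: Compute 4 * k_B * T * b
= 4 * 1.38e-23 * 334 * 4.7e-06
= 8.6653e-26 N^2/Hz
Step 2: F_noise = sqrt(8.6653e-26)
F_noise = 2.94e-13 N/sqrt(Hz)


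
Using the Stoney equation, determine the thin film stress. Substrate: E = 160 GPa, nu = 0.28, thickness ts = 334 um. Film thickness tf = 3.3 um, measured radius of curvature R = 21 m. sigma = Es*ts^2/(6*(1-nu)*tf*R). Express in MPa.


Step 1: Compute numerator: Es * ts^2 = 160 * 334^2 = 17848960 (GPa*um^2)
Step 2: Compute denominator (R in um): 6*(1-nu)*tf*R = 6*0.72*3.3*21e6 = 299376000.0 (um^2)
Step 3: sigma (GPa) = 17848960 / 299376000.0 = 5.9621e-02 GPa
Step 4: Convert to MPa (x1000): sigma = 59.6 MPa


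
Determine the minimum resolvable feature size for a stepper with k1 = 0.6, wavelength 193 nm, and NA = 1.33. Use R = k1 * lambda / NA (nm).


Step 1: Identify values: k1 = 0.6, lambda = 193 nm, NA = 1.33
Step 2: R = k1 * lambda / NA
R = 0.6 * 193 / 1.33
R = 87.1 nm


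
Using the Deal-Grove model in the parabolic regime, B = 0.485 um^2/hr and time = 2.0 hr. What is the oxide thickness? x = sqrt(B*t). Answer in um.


Step 1: Compute B*t = 0.485 * 2.0 = 0.97
Step 2: x = sqrt(0.97)
x = 0.985 um


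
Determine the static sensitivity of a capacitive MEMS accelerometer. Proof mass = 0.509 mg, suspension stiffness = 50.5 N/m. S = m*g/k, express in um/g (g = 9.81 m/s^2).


Step 1: Convert mass: m = 0.509 mg = 5.09e-07 kg
Step 2: S = m * g / k = 5.09e-07 * 9.81 / 50.5
Step 3: S = 9.89e-08 m/g
Step 4: Convert to um/g: S = 0.099 um/g


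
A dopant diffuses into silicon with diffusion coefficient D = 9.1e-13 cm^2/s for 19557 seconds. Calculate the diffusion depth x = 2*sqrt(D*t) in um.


Step 1: Compute D*t = 9.1e-13 * 19557 = 1.779687e-08 cm^2
Step 2: sqrt(D*t) = 1.33405e-04 cm
Step 3: x = 2 * 1.33405e-04 cm = 2.6681e-04 cm
Step 4: Convert to um (1 cm = 1e4 um): x = 2.668 um


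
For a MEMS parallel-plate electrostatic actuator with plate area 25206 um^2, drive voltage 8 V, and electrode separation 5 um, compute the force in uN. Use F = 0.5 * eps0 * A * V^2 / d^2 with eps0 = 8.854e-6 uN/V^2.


Step 1: Identify parameters.
eps0 = 8.854e-6 uN/V^2, A = 25206 um^2, V = 8 V, d = 5 um
Step 2: Compute V^2 = 8^2 = 64
Step 3: Compute d^2 = 5^2 = 25
Step 4: F = 0.5 * 8.854e-6 * 25206 * 64 / 25
F = 0.286 uN


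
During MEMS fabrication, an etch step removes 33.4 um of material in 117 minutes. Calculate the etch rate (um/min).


Step 1: Etch rate = depth / time
Step 2: rate = 33.4 / 117
rate = 0.285 um/min


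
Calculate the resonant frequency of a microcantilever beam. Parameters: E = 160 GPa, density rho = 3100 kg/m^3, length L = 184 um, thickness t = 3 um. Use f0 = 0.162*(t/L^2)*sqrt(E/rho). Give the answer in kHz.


Step 1: Convert units to SI.
t_SI = 3e-6 m, L_SI = 184e-6 m
Step 2: Calculate sqrt(E/rho).
sqrt(160e9 / 3100) = 7184.21 m/s
Step 3: Compute f0.
f0 = 0.162 * 3e-6 / (184e-6)^2 * 7184.21 = 103128.7 Hz = 103.13 kHz


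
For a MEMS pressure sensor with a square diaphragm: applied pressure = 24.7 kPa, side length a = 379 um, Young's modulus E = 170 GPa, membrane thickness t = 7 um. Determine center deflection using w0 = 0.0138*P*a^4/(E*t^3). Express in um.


Step 1: Convert pressure to compatible units (E is in GPa, so P in GPa).
P = 24.7 kPa = 24.7e-6 GPa
Step 2: Compute numerator: 0.0138 * P * a^4.
a^4 = 379^4 = 20632736881
numerator = 0.0138 * 24.7e-6 * 20632736881 = 7.03287e+03
Step 3: Compute denominator: E * t^3 = 170 * 7^3 = 58310
Step 4: w0 = numerator / denominator = 7.03287e+03 / 58310 = 0.1206 um


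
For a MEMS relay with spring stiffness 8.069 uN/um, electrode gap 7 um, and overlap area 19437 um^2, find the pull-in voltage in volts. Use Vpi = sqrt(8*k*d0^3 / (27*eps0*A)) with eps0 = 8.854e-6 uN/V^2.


Step 1: Compute numerator: 8 * k * d0^3 = 8 * 8.069 * 7^3 = 22141.336
Step 2: Compute denominator: 27 * eps0 * A = 27 * 8.854e-6 * 19437 = 4.64657
Step 3: Vpi = sqrt(22141.336 / 4.64657)
Vpi = 69.03 V


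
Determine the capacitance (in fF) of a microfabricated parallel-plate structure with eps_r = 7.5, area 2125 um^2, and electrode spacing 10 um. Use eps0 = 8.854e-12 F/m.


Step 1: Convert area to m^2: A = 2125e-12 m^2
Step 2: Convert gap to m: d = 10e-6 m
Step 3: C = eps0 * eps_r * A / d
C = 8.854e-12 * 7.5 * 2125e-12 / 10e-6
Step 4: Convert to fF (multiply by 1e15).
C = 14.11 fF


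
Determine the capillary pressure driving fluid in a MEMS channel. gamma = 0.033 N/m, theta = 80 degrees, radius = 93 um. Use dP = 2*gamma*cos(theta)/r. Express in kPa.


Step 1: cos(80 deg) = 0.1736
Step 2: Convert r to m: r = 93e-6 m
Step 3: dP = 2 * 0.033 * 0.1736 / 93e-6 = 123.2 Pa
Step 4: Convert Pa to kPa (divide by 1000).
dP = 0.12 kPa


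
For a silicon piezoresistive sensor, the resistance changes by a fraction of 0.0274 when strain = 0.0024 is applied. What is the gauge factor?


Step 1: Identify values.
dR/R = 0.0274, strain = 0.0024
Step 2: GF = (dR/R) / strain = 0.0274 / 0.0024
GF = 11.4


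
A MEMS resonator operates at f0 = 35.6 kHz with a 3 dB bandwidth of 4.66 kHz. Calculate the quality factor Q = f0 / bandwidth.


Step 1: Q = f0 / bandwidth
Step 2: Q = 35.6 / 4.66
Q = 7.6


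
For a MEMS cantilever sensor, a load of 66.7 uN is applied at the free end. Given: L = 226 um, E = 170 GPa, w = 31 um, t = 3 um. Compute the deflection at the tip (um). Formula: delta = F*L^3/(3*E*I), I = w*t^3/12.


Step 1: Calculate the second moment of area.
I = w * t^3 / 12 = 31 * 3^3 / 12 = 69.75 um^4
Step 2: Convert E to consistent units (1 GPa = 1000 uN/um^2).
E = 170 GPa = 170000 uN/um^2
Step 3: Calculate tip deflection.
delta = F * L^3 / (3 * E * I)
delta = 66.7 * 226^3 / (3 * 170000 * 69.75)
delta = 21.644 um


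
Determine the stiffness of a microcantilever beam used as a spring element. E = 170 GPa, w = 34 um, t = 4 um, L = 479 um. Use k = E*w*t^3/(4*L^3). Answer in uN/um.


Step 1: Convert E to consistent units (1 GPa = 1000 uN/um^2).
E = 170 GPa = 170000 uN/um^2
Step 2: Compute t^3 = 4^3 = 64
Step 3: Compute L^3 = 479^3 = 109902239
Step 4: k = 170000 * 34 * 64 / (4 * 109902239)
k = 0.8415 uN/um


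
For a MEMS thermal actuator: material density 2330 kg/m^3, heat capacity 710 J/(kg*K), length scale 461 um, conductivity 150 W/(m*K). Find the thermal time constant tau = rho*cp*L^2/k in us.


Step 1: Convert L to m: L = 461e-6 m
Step 2: L^2 = (461e-6)^2 = 2.12521e-07 m^2
Step 3: tau = 2330 * 710 * 2.12521e-07 / 150 = 2.34382327e-03 s
Step 4: Convert to microseconds (multiply by 1e6).
tau = 2343.823 us


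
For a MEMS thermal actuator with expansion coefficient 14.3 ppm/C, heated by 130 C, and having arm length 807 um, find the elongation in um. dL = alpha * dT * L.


Step 1: Convert CTE: alpha = 14.3 ppm/C = 14.3e-6 /C
Step 2: dL = 14.3e-6 * 130 * 807
dL = 1.5002 um


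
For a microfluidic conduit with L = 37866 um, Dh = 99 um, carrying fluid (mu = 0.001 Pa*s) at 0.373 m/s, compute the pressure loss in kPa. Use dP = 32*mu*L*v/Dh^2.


Step 1: Convert to SI: L = 37866e-6 m, Dh = 99e-6 m
Step 2: dP = 32 * 0.001 * 37866e-6 * 0.373 / (99e-6)^2
Step 3: dP = 46114.54 Pa
Step 4: Convert to kPa: dP = 46.11 kPa


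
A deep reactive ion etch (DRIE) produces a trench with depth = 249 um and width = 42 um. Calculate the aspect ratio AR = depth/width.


Step 1: AR = depth / width
Step 2: AR = 249 / 42
AR = 5.9


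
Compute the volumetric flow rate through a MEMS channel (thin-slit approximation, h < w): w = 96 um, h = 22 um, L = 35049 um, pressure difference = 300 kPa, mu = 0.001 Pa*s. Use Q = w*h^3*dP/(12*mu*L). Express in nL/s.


Step 1: Convert all dimensions to SI (meters).
w = 96e-6 m, h = 22e-6 m, L = 35049e-6 m, dP = 300e3 Pa
Step 2: Q = w * h^3 * dP / (12 * mu * L)
Q = 96e-6 * (22e-6)^3 * 300e3 / (12 * 0.001 * 35049e-6) = 7.2912779e-10 m^3/s
Step 3: Convert Q from m^3/s to nL/s (1 m^3 = 1e12 nL, so multiply by 1e12).
Q = 729.128 nL/s


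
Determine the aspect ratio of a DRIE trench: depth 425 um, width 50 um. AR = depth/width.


Step 1: AR = depth / width
Step 2: AR = 425 / 50
AR = 8.5


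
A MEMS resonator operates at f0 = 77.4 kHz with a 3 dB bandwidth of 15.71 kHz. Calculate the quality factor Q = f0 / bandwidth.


Step 1: Q = f0 / bandwidth
Step 2: Q = 77.4 / 15.71
Q = 4.9


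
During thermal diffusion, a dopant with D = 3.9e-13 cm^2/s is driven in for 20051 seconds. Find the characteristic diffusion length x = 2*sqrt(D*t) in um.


Step 1: Compute D*t = 3.9e-13 * 20051 = 7.81989e-09 cm^2
Step 2: sqrt(D*t) = 8.84301e-05 cm
Step 3: x = 2 * 8.84301e-05 cm = 1.768602e-04 cm
Step 4: Convert to um (1 cm = 1e4 um): x = 1.769 um


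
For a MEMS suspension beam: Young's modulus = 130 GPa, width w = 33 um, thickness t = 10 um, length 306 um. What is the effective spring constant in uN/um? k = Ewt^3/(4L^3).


Step 1: Convert E to consistent units (1 GPa = 1000 uN/um^2).
E = 130 GPa = 130000 uN/um^2
Step 2: Compute t^3 = 10^3 = 1000
Step 3: Compute L^3 = 306^3 = 28652616
Step 4: k = 130000 * 33 * 1000 / (4 * 28652616)
k = 37.4311 uN/um


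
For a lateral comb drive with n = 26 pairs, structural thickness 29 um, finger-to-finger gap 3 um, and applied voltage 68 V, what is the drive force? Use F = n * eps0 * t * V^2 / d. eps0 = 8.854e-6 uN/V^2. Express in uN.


Step 1: Parameters: n=26, eps0=8.854e-6 uN/V^2, t=29 um, V=68 V, d=3 um
Step 2: V^2 = 4624
Step 3: F = 26 * 8.854e-6 * 29 * 4624 / 3
F = 10.29 uN


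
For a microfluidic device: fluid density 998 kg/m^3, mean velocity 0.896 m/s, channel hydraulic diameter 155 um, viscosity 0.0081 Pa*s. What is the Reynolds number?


Step 1: Convert Dh to meters: Dh = 155e-6 m
Step 2: Re = rho * v * Dh / mu
Re = 998 * 0.896 * 155e-6 / 0.0081
Re = 17.111


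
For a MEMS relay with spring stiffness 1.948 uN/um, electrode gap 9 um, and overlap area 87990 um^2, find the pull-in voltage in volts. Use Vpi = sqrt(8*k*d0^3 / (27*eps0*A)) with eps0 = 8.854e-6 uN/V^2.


Step 1: Compute numerator: 8 * k * d0^3 = 8 * 1.948 * 9^3 = 11360.736
Step 2: Compute denominator: 27 * eps0 * A = 27 * 8.854e-6 * 87990 = 21.034713
Step 3: Vpi = sqrt(11360.736 / 21.034713)
Vpi = 23.24 V


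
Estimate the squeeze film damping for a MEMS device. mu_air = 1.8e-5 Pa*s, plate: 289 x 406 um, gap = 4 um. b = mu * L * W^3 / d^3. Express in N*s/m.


Step 1: Convert to SI.
L = 289e-6 m, W = 406e-6 m, d = 4e-6 m
Step 2: W^3 = (406e-6)^3 = 6.69e-11 m^3
Step 3: d^3 = (4e-6)^3 = 6.40e-17 m^3
Step 4: b = 1.8e-5 * 289e-6 * 6.69e-11 / 6.40e-17
b = 5.44e-03 N*s/m


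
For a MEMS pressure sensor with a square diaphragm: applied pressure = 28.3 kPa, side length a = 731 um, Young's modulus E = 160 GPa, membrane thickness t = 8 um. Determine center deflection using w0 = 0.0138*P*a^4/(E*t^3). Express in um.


Step 1: Convert pressure to compatible units (E is in GPa, so P in GPa).
P = 28.3 kPa = 28.3e-6 GPa
Step 2: Compute numerator: 0.0138 * P * a^4.
a^4 = 731^4 = 285541678321
numerator = 0.0138 * 28.3e-6 * 285541678321 = 1.115154e+05
Step 3: Compute denominator: E * t^3 = 160 * 8^3 = 81920
Step 4: w0 = numerator / denominator = 1.115154e+05 / 81920 = 1.3613 um


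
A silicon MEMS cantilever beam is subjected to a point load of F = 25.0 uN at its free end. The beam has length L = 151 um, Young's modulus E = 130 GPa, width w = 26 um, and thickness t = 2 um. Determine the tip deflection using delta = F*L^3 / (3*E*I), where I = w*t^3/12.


Step 1: Calculate the second moment of area.
I = w * t^3 / 12 = 26 * 2^3 / 12 = 17.3333 um^4
Step 2: Convert E to consistent units (1 GPa = 1000 uN/um^2).
E = 130 GPa = 130000 uN/um^2
Step 3: Calculate tip deflection.
delta = F * L^3 / (3 * E * I)
delta = 25.0 * 151^3 / (3 * 130000 * 17.3333)
delta = 12.7328 um


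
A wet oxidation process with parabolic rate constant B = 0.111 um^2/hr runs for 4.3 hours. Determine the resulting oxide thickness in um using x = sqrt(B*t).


Step 1: Compute B*t = 0.111 * 4.3 = 0.4773
Step 2: x = sqrt(0.4773)
x = 0.691 um


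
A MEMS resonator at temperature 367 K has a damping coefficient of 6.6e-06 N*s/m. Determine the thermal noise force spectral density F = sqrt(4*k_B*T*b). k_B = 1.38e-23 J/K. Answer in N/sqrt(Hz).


Step 1: Compute 4 * k_B * T * b
= 4 * 1.38e-23 * 367 * 6.6e-06
= 1.3371e-25 N^2/Hz
Step 2: F_noise = sqrt(1.3371e-25)
F_noise = 3.66e-13 N/sqrt(Hz)


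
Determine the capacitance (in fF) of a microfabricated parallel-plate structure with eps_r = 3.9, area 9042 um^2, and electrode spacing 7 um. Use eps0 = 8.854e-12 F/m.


Step 1: Convert area to m^2: A = 9042e-12 m^2
Step 2: Convert gap to m: d = 7e-6 m
Step 3: C = eps0 * eps_r * A / d
C = 8.854e-12 * 3.9 * 9042e-12 / 7e-6
Step 4: Convert to fF (multiply by 1e15).
C = 44.6 fF


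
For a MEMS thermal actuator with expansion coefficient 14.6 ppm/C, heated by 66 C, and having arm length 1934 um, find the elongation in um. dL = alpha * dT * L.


Step 1: Convert CTE: alpha = 14.6 ppm/C = 14.6e-6 /C
Step 2: dL = 14.6e-6 * 66 * 1934
dL = 1.8636 um


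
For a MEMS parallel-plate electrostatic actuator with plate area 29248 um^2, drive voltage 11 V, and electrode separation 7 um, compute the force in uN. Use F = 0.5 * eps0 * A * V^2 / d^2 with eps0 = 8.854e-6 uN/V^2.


Step 1: Identify parameters.
eps0 = 8.854e-6 uN/V^2, A = 29248 um^2, V = 11 V, d = 7 um
Step 2: Compute V^2 = 11^2 = 121
Step 3: Compute d^2 = 7^2 = 49
Step 4: F = 0.5 * 8.854e-6 * 29248 * 121 / 49
F = 0.32 uN


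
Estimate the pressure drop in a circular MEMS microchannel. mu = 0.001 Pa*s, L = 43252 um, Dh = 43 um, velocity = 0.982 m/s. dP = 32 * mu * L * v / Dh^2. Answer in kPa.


Step 1: Convert to SI: L = 43252e-6 m, Dh = 43e-6 m
Step 2: dP = 32 * 0.001 * 43252e-6 * 0.982 / (43e-6)^2
Step 3: dP = 735073.47 Pa
Step 4: Convert to kPa: dP = 735.07 kPa


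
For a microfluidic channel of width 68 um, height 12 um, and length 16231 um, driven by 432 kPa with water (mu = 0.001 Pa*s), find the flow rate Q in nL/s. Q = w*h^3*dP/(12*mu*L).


Step 1: Convert all dimensions to SI (meters).
w = 68e-6 m, h = 12e-6 m, L = 16231e-6 m, dP = 432e3 Pa
Step 2: Q = w * h^3 * dP / (12 * mu * L)
Q = 68e-6 * (12e-6)^3 * 432e3 / (12 * 0.001 * 16231e-6) = 2.6062128e-10 m^3/s
Step 3: Convert Q from m^3/s to nL/s (1 m^3 = 1e12 nL, so multiply by 1e12).
Q = 260.621 nL/s


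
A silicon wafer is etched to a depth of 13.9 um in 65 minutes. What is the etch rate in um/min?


Step 1: Etch rate = depth / time
Step 2: rate = 13.9 / 65
rate = 0.214 um/min


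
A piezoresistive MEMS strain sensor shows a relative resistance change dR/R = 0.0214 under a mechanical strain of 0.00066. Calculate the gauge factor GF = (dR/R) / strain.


Step 1: Identify values.
dR/R = 0.0214, strain = 0.00066
Step 2: GF = (dR/R) / strain = 0.0214 / 0.00066
GF = 32.4


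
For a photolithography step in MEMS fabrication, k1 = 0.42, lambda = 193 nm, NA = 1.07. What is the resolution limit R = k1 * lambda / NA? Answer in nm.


Step 1: Identify values: k1 = 0.42, lambda = 193 nm, NA = 1.07
Step 2: R = k1 * lambda / NA
R = 0.42 * 193 / 1.07
R = 75.8 nm


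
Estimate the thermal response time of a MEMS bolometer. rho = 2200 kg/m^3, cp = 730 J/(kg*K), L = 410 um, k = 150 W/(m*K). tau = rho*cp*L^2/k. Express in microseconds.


Step 1: Convert L to m: L = 410e-6 m
Step 2: L^2 = (410e-6)^2 = 1.681e-07 m^2
Step 3: tau = 2200 * 730 * 1.681e-07 / 150 = 1.79979067e-03 s
Step 4: Convert to microseconds (multiply by 1e6).
tau = 1799.791 us


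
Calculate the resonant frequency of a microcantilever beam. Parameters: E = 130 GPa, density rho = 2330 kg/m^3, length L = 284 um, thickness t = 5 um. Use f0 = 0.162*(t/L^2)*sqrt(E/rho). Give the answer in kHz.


Step 1: Convert units to SI.
t_SI = 5e-6 m, L_SI = 284e-6 m
Step 2: Calculate sqrt(E/rho).
sqrt(130e9 / 2330) = 7469.54 m/s
Step 3: Compute f0.
f0 = 0.162 * 5e-6 / (284e-6)^2 * 7469.54 = 75014.0 Hz = 75.01 kHz


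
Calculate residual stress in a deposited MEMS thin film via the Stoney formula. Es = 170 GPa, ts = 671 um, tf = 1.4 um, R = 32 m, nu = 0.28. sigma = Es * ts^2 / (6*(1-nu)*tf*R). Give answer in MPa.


Step 1: Compute numerator: Es * ts^2 = 170 * 671^2 = 76540970 (GPa*um^2)
Step 2: Compute denominator (R in um): 6*(1-nu)*tf*R = 6*0.72*1.4*32e6 = 193536000.0 (um^2)
Step 3: sigma (GPa) = 76540970 / 193536000.0 = 3.95487e-01 GPa
Step 4: Convert to MPa (x1000): sigma = 395.5 MPa


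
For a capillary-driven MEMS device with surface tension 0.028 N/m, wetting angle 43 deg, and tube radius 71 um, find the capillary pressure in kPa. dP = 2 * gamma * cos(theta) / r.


Step 1: cos(43 deg) = 0.7314
Step 2: Convert r to m: r = 71e-6 m
Step 3: dP = 2 * 0.028 * 0.7314 / 71e-6 = 576.9 Pa
Step 4: Convert Pa to kPa (divide by 1000).
dP = 0.58 kPa


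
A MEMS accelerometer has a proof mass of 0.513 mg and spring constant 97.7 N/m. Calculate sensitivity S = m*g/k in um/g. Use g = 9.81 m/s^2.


Step 1: Convert mass: m = 0.513 mg = 5.13e-07 kg
Step 2: S = m * g / k = 5.13e-07 * 9.81 / 97.7
Step 3: S = 5.15e-08 m/g
Step 4: Convert to um/g: S = 0.052 um/g


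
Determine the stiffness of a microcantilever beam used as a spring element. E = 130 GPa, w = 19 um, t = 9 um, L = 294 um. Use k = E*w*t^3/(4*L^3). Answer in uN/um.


Step 1: Convert E to consistent units (1 GPa = 1000 uN/um^2).
E = 130 GPa = 130000 uN/um^2
Step 2: Compute t^3 = 9^3 = 729
Step 3: Compute L^3 = 294^3 = 25412184
Step 4: k = 130000 * 19 * 729 / (4 * 25412184)
k = 17.7142 uN/um


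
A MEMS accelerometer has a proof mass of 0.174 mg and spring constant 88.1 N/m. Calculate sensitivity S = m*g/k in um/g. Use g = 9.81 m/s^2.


Step 1: Convert mass: m = 0.174 mg = 1.74e-07 kg
Step 2: S = m * g / k = 1.74e-07 * 9.81 / 88.1
Step 3: S = 1.94e-08 m/g
Step 4: Convert to um/g: S = 0.019 um/g


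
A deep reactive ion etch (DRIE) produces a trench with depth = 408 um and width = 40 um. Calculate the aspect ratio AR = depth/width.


Step 1: AR = depth / width
Step 2: AR = 408 / 40
AR = 10.2


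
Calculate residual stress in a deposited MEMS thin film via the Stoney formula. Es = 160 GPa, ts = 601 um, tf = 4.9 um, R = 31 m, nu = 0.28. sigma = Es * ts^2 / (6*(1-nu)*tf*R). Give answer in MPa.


Step 1: Compute numerator: Es * ts^2 = 160 * 601^2 = 57792160 (GPa*um^2)
Step 2: Compute denominator (R in um): 6*(1-nu)*tf*R = 6*0.72*4.9*31e6 = 656208000.0 (um^2)
Step 3: sigma (GPa) = 57792160 / 656208000.0 = 8.807e-02 GPa
Step 4: Convert to MPa (x1000): sigma = 88.1 MPa


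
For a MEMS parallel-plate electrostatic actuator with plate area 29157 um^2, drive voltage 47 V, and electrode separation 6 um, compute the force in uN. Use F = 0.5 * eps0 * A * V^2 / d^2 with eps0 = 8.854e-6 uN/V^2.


Step 1: Identify parameters.
eps0 = 8.854e-6 uN/V^2, A = 29157 um^2, V = 47 V, d = 6 um
Step 2: Compute V^2 = 47^2 = 2209
Step 3: Compute d^2 = 6^2 = 36
Step 4: F = 0.5 * 8.854e-6 * 29157 * 2209 / 36
F = 7.92 uN


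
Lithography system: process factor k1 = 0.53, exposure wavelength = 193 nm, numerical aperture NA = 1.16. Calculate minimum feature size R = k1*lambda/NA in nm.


Step 1: Identify values: k1 = 0.53, lambda = 193 nm, NA = 1.16
Step 2: R = k1 * lambda / NA
R = 0.53 * 193 / 1.16
R = 88.2 nm


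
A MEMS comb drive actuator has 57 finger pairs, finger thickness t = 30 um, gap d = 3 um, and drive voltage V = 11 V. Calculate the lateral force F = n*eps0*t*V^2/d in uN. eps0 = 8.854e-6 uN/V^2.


Step 1: Parameters: n=57, eps0=8.854e-6 uN/V^2, t=30 um, V=11 V, d=3 um
Step 2: V^2 = 121
Step 3: F = 57 * 8.854e-6 * 30 * 121 / 3
F = 0.611 uN


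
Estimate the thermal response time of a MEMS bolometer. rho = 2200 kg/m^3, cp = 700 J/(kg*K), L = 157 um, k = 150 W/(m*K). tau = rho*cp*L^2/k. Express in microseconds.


Step 1: Convert L to m: L = 157e-6 m
Step 2: L^2 = (157e-6)^2 = 2.4649e-08 m^2
Step 3: tau = 2200 * 700 * 2.4649e-08 / 150 = 2.5306307e-04 s
Step 4: Convert to microseconds (multiply by 1e6).
tau = 253.063 us


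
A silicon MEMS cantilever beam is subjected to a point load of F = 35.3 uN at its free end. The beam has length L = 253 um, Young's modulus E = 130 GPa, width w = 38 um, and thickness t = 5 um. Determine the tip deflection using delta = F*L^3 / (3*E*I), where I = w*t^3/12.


Step 1: Calculate the second moment of area.
I = w * t^3 / 12 = 38 * 5^3 / 12 = 395.8333 um^4
Step 2: Convert E to consistent units (1 GPa = 1000 uN/um^2).
E = 130 GPa = 130000 uN/um^2
Step 3: Calculate tip deflection.
delta = F * L^3 / (3 * E * I)
delta = 35.3 * 253^3 / (3 * 130000 * 395.8333)
delta = 3.703 um


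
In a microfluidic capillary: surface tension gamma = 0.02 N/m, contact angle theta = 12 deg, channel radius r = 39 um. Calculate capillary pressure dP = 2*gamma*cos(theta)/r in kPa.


Step 1: cos(12 deg) = 0.9781
Step 2: Convert r to m: r = 39e-6 m
Step 3: dP = 2 * 0.02 * 0.9781 / 39e-6 = 1003.2 Pa
Step 4: Convert Pa to kPa (divide by 1000).
dP = 1.0 kPa


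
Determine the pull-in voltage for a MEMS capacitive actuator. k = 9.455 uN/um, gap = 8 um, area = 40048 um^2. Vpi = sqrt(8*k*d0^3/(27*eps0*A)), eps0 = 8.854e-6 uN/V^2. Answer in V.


Step 1: Compute numerator: 8 * k * d0^3 = 8 * 9.455 * 8^3 = 38727.68
Step 2: Compute denominator: 27 * eps0 * A = 27 * 8.854e-6 * 40048 = 9.573795
Step 3: Vpi = sqrt(38727.68 / 9.573795)
Vpi = 63.6 V
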